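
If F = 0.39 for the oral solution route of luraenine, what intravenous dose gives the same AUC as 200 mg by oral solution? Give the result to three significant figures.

D_iv = 78.0 mg

Systemic exposure from an extravascular dose = F × D_ev, so the equivalent IV dose is F × D_ev.
D_iv = F × D_ev = 0.39 × 200 = 78 mg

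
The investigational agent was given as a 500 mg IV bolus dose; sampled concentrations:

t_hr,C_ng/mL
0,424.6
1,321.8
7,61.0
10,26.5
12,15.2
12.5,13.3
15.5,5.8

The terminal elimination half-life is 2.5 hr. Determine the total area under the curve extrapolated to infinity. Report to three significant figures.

AUC = 1750 ng/mL·hr

Trapezoidal AUC_0→15.5:
  [0→1]: (424.6+321.8)/2 × 1 = 373.2
  [1→7]: (321.8+61.0)/2 × 6 = 1148.4
  [7→10]: (61.0+26.5)/2 × 3 = 131.25
  [10→12]: (26.5+15.2)/2 × 2 = 41.7
  [12→12.5]: (15.2+13.3)/2 × 0.5 = 7.125
  [12.5→15.5]: (13.3+5.8)/2 × 3 = 28.65
  Sum = 1730.325 ng/mL·hr
k_e = ln2 / t½ = 0.693147 / 2.5 = 0.2773 hr^-1
Extrapolated tail: C_last / k_e = 5.8 / 0.2773 = 20.916
AUC_0→∞ = 1730.325 + 20.916 = 1751.241 ng/mL·hr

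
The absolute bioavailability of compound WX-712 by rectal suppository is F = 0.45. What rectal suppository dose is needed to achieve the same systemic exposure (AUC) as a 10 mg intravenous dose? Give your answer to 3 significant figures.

D_rectal = 22.2 mg

For equal systemic exposure: F × D_ev = D_iv
D_ev = D_iv / F = 10 / 0.45 = 22.2222 mg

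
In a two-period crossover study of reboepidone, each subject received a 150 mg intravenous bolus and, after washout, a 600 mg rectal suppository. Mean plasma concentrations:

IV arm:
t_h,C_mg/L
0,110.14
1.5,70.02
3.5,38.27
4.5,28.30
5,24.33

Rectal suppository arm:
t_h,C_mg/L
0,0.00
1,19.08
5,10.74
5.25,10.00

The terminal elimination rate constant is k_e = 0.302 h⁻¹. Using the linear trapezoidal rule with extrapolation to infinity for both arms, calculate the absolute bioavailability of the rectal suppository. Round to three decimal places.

Trapezoidal AUC_0→5 (IV):
  [0→1.5]: (110.14+70.02)/2 × 1.5 = 135.12
  [1.5→3.5]: (70.02+38.27)/2 × 2 = 108.29
  [3.5→4.5]: (38.27+28.30)/2 × 1 = 33.285
  [4.5→5]: (28.30+24.33)/2 × 0.5 = 13.1575
  Sum = 289.8525 mg/L·h
IV tail: 24.33/0.302 = 80.563; AUC_iv,0→∞ = 289.8525 + 80.563 = 370.4155 mg/L·h
Trapezoidal AUC_0→5.25 (rectal suppository):
  [0→1]: (0.00+19.08)/2 × 1 = 9.54
  [1→5]: (19.08+10.74)/2 × 4 = 59.64
  [5→5.25]: (10.74+10.00)/2 × 0.25 = 2.5925
  Sum = 71.7725 mg/L·h
rectal suppository tail: 10.00/0.302 = 33.113; AUC_ev,0→∞ = 71.7725 + 33.113 = 104.8855 mg/L·h
F = (AUC_ev/D_ev)/(AUC_iv/D_iv) = (104.8855/600)/(370.4155/150) = 0.174809/2.46944 = 0.0708

F = 0.071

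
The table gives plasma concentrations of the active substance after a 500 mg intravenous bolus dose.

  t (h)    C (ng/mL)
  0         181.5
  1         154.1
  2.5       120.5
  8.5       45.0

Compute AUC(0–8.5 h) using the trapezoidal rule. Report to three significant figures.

Trapezoidal AUC_0→8.5:
  [0→1]: (181.5+154.1)/2 × 1 = 167.8
  [1→2.5]: (154.1+120.5)/2 × 1.5 = 205.95
  [2.5→8.5]: (120.5+45.0)/2 × 6 = 496.5
  Sum = 870.25 ng/mL·h

AUC = 870 ng/mL·h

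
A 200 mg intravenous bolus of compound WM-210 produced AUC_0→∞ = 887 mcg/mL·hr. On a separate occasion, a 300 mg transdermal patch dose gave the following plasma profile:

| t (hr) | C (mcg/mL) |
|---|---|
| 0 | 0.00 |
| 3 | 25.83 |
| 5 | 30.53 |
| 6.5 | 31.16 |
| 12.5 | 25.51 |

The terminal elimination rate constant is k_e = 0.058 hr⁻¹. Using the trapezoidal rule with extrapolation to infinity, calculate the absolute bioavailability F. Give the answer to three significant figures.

Trapezoidal AUC_0→12.5 (transdermal patch):
  [0→3]: (0.00+25.83)/2 × 3 = 38.745
  [3→5]: (25.83+30.53)/2 × 2 = 56.36
  [5→6.5]: (30.53+31.16)/2 × 1.5 = 46.2675
  [6.5→12.5]: (31.16+25.51)/2 × 6 = 170.01
  Sum = 311.3825 mcg/mL·hr
Tail: C_last/k_e = 25.51/0.058 = 439.828
AUC_0→∞ (transdermal patch) = 311.3825 + 439.828 = 751.2105 mcg/mL·hr
F = (AUC_ev/D_ev)/(AUC_iv/D_iv) = (751.2105/300)/(887/200) = 2.504035/4.435 = 0.5646

F = 0.565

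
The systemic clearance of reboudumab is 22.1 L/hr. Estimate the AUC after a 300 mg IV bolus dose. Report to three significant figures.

AUC = 13.6 mg/L·hr

AUC_0→∞ = Dose_iv / CL
        = 300 / 22.1 = 13.5747 mg/L·hr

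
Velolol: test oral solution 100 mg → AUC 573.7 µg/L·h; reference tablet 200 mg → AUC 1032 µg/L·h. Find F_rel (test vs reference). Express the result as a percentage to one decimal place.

F_rel = (AUC_test/D_test) / (AUC_ref/D_ref)
      = (573.7/100) / (1032/200)
      = 5.737 / 5.16 = 1.1118 = 111.18%

F_rel = 111.2%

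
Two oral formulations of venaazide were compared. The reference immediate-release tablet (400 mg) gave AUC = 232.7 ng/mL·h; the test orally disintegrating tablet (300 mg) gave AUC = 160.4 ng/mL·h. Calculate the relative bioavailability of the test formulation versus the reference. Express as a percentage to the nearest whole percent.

F_rel = (AUC_test/D_test) / (AUC_ref/D_ref)
      = (160.4/300) / (232.7/400)
      = 0.534667 / 0.58175 = 0.9191 = 91.91%

F_rel = 92%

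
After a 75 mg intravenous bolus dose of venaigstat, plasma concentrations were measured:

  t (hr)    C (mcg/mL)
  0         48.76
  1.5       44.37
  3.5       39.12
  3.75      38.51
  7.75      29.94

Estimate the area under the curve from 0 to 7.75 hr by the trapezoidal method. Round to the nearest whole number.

Trapezoidal AUC_0→7.75:
  [0→1.5]: (48.76+44.37)/2 × 1.5 = 69.8475
  [1.5→3.5]: (44.37+39.12)/2 × 2 = 83.49
  [3.5→3.75]: (39.12+38.51)/2 × 0.25 = 9.70375
  [3.75→7.75]: (38.51+29.94)/2 × 4 = 136.9
  Sum = 299.94125 mcg/mL·hr

AUC = 300 mcg/mL·hr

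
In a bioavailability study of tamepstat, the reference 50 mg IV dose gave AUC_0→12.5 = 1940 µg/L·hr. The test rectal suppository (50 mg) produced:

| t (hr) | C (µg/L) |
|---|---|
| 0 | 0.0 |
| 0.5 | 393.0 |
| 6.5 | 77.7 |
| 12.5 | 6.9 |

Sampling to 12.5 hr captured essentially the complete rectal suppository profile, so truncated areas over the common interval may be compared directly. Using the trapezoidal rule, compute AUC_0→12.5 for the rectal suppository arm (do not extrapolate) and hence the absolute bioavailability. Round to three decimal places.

F = 0.909

Trapezoidal AUC_0→12.5 (rectal suppository):
  [0→0.5]: (0.0+393.0)/2 × 0.5 = 98.25
  [0.5→6.5]: (393.0+77.7)/2 × 6 = 1412.1
  [6.5→12.5]: (77.7+6.9)/2 × 6 = 253.8
  Sum = 1764.15 µg/L·hr
F = (AUC_ev/D_ev)/(AUC_iv/D_iv) = (1764.15/50)/(1940/50) = 35.283/38.8 = 0.9094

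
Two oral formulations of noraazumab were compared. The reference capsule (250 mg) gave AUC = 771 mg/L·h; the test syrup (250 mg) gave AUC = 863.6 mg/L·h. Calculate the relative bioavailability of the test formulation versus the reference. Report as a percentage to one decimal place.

F_rel = (AUC_test/D_test) / (AUC_ref/D_ref)
      = (863.6/250) / (771/250)
      = 3.4544 / 3.084 = 1.1201 = 112.01%

F_rel = 112.0%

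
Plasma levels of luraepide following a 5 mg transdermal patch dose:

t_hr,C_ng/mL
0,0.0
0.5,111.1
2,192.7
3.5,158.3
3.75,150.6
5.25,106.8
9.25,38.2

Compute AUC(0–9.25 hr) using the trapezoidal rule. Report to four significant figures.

Trapezoidal AUC_0→9.25:
  [0→0.5]: (0.0+111.1)/2 × 0.5 = 27.775
  [0.5→2]: (111.1+192.7)/2 × 1.5 = 227.85
  [2→3.5]: (192.7+158.3)/2 × 1.5 = 263.25
  [3.5→3.75]: (158.3+150.6)/2 × 0.25 = 38.6125
  [3.75→5.25]: (150.6+106.8)/2 × 1.5 = 193.05
  [5.25→9.25]: (106.8+38.2)/2 × 4 = 290.0
  Sum = 1040.5375 ng/mL·hr

AUC = 1041 ng/mL·hr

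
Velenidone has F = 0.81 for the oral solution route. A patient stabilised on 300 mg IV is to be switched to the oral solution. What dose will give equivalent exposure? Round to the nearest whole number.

For equal systemic exposure: F × D_ev = D_iv
D_ev = D_iv / F = 300 / 0.81 = 370.37 mg

D_oral = 370 mg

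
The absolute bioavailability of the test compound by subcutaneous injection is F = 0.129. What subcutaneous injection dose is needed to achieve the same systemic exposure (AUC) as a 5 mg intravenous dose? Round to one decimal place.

D_subcutaneous = 38.8 mg

For equal systemic exposure: F × D_ev = D_iv
D_ev = D_iv / F = 5 / 0.129 = 38.7597 mg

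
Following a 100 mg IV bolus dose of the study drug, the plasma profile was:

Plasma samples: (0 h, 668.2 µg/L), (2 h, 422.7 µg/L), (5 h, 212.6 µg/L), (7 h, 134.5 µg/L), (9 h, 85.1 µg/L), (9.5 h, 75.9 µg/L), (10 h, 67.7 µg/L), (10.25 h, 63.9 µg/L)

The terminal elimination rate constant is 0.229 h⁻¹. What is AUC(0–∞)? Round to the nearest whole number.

Trapezoidal AUC_0→10.25:
  [0→2]: (668.2+422.7)/2 × 2 = 1090.9
  [2→5]: (422.7+212.6)/2 × 3 = 952.95
  [5→7]: (212.6+134.5)/2 × 2 = 347.1
  [7→9]: (134.5+85.1)/2 × 2 = 219.6
  [9→9.5]: (85.1+75.9)/2 × 0.5 = 40.25
  [9.5→10]: (75.9+67.7)/2 × 0.5 = 35.9
  [10→10.25]: (67.7+63.9)/2 × 0.25 = 16.45
  Sum = 2703.15 µg/L·h
Extrapolated tail: C_last / k_e = 63.9 / 0.229 = 279.039
AUC_0→∞ = 2703.15 + 279.039 = 2982.189 µg/L·h

AUC = 2982 µg/L·h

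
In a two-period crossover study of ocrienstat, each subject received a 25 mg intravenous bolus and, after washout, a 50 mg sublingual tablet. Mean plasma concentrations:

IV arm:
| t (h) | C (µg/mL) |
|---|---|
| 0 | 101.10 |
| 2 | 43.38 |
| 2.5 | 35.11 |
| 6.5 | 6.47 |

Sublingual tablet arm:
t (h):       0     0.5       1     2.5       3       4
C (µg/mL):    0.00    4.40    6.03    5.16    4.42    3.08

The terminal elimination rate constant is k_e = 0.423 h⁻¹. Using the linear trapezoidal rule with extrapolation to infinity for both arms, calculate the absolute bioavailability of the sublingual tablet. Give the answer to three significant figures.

F = 0.0486

Trapezoidal AUC_0→6.5 (IV):
  [0→2]: (101.10+43.38)/2 × 2 = 144.48
  [2→2.5]: (43.38+35.11)/2 × 0.5 = 19.6225
  [2.5→6.5]: (35.11+6.47)/2 × 4 = 83.16
  Sum = 247.2625 µg/mL·h
IV tail: 6.47/0.423 = 15.296; AUC_iv,0→∞ = 247.2625 + 15.296 = 262.5585 µg/mL·h
Trapezoidal AUC_0→4 (sublingual tablet):
  [0→0.5]: (0.00+4.40)/2 × 0.5 = 1.1
  [0.5→1]: (4.40+6.03)/2 × 0.5 = 2.6075
  [1→2.5]: (6.03+5.16)/2 × 1.5 = 8.3925
  [2.5→3]: (5.16+4.42)/2 × 0.5 = 2.395
  [3→4]: (4.42+3.08)/2 × 1 = 3.75
  Sum = 18.245 µg/mL·h
sublingual tablet tail: 3.08/0.423 = 7.281; AUC_ev,0→∞ = 18.245 + 7.281 = 25.526 µg/mL·h
F = (AUC_ev/D_ev)/(AUC_iv/D_iv) = (25.526/50)/(262.5585/25) = 0.51052/10.50234 = 0.0486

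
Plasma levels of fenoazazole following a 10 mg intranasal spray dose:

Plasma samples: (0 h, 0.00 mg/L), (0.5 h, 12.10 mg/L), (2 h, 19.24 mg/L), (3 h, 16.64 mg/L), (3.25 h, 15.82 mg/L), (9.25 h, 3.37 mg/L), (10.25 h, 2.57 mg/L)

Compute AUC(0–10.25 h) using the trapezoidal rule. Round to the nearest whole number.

Trapezoidal AUC_0→10.25:
  [0→0.5]: (0.00+12.10)/2 × 0.5 = 3.025
  [0.5→2]: (12.10+19.24)/2 × 1.5 = 23.505
  [2→3]: (19.24+16.64)/2 × 1 = 17.94
  [3→3.25]: (16.64+15.82)/2 × 0.25 = 4.0575
  [3.25→9.25]: (15.82+3.37)/2 × 6 = 57.57
  [9.25→10.25]: (3.37+2.57)/2 × 1 = 2.97
  Sum = 109.0675 mg/L·h

AUC = 109 mg/L·h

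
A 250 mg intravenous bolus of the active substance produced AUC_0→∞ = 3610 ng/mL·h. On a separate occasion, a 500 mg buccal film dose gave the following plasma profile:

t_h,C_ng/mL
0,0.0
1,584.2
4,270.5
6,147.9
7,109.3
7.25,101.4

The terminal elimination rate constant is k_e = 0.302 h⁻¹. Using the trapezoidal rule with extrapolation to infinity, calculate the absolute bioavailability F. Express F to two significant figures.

F = 0.34

Trapezoidal AUC_0→7.25 (buccal film):
  [0→1]: (0.0+584.2)/2 × 1 = 292.1
  [1→4]: (584.2+270.5)/2 × 3 = 1282.05
  [4→6]: (270.5+147.9)/2 × 2 = 418.4
  [6→7]: (147.9+109.3)/2 × 1 = 128.6
  [7→7.25]: (109.3+101.4)/2 × 0.25 = 26.3375
  Sum = 2147.4875 ng/mL·h
Tail: C_last/k_e = 101.4/0.302 = 335.762
AUC_0→∞ (buccal film) = 2147.4875 + 335.762 = 2483.2495 ng/mL·h
F = (AUC_ev/D_ev)/(AUC_iv/D_iv) = (2483.2495/500)/(3610/250) = 4.966499/14.44 = 0.3439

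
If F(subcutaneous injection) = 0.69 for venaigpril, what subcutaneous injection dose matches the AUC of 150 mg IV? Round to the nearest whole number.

For equal systemic exposure: F × D_ev = D_iv
D_ev = D_iv / F = 150 / 0.69 = 217.391 mg

D_subcutaneous = 217 mg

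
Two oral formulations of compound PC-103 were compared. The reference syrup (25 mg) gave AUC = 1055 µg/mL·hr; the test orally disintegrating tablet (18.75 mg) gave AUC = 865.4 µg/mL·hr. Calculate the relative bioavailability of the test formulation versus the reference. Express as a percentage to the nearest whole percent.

F_rel = (AUC_test/D_test) / (AUC_ref/D_ref)
      = (865.4/18.75) / (1055/25)
      = 46.1547 / 42.2 = 1.0937 = 109.37%

F_rel = 109%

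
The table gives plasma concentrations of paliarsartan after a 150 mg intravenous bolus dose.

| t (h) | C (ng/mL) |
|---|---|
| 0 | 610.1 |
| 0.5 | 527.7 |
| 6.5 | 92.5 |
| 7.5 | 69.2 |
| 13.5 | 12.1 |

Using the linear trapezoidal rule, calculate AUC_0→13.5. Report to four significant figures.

Trapezoidal AUC_0→13.5:
  [0→0.5]: (610.1+527.7)/2 × 0.5 = 284.45
  [0.5→6.5]: (527.7+92.5)/2 × 6 = 1860.6
  [6.5→7.5]: (92.5+69.2)/2 × 1 = 80.85
  [7.5→13.5]: (69.2+12.1)/2 × 6 = 243.9
  Sum = 2469.8 ng/mL·h

AUC = 2470 ng/mL·h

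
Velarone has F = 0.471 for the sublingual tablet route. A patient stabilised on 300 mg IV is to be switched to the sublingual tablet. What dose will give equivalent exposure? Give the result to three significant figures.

D_sublingual = 637 mg

For equal systemic exposure: F × D_ev = D_iv
D_ev = D_iv / F = 300 / 0.471 = 636.943 mg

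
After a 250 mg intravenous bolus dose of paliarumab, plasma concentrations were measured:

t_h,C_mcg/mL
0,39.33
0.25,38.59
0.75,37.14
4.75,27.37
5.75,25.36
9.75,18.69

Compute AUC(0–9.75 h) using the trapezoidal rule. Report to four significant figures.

AUC = 272.2 mcg/mL·h

Trapezoidal AUC_0→9.75:
  [0→0.25]: (39.33+38.59)/2 × 0.25 = 9.74
  [0.25→0.75]: (38.59+37.14)/2 × 0.5 = 18.9325
  [0.75→4.75]: (37.14+27.37)/2 × 4 = 129.02
  [4.75→5.75]: (27.37+25.36)/2 × 1 = 26.365
  [5.75→9.75]: (25.36+18.69)/2 × 4 = 88.1
  Sum = 272.1575 mcg/mL·h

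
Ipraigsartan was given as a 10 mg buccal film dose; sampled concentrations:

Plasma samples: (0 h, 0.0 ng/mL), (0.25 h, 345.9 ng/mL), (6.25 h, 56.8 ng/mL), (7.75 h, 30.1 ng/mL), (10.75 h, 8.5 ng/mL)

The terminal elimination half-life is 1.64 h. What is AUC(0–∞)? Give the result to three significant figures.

Trapezoidal AUC_0→10.75:
  [0→0.25]: (0.0+345.9)/2 × 0.25 = 43.2375
  [0.25→6.25]: (345.9+56.8)/2 × 6 = 1208.1
  [6.25→7.75]: (56.8+30.1)/2 × 1.5 = 65.175
  [7.75→10.75]: (30.1+8.5)/2 × 3 = 57.9
  Sum = 1374.4125 ng/mL·h
k_e = ln2 / t½ = 0.693147 / 1.64 = 0.4227 h^-1
Extrapolated tail: C_last / k_e = 8.5 / 0.4227 = 20.109
AUC_0→∞ = 1374.4125 + 20.109 = 1394.5215 ng/mL·h

AUC = 1390 ng/mL·h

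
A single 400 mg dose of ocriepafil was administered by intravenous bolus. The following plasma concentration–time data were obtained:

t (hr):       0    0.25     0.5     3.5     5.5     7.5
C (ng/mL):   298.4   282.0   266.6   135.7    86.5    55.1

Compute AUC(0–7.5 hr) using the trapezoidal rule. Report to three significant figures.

Trapezoidal AUC_0→7.5:
  [0→0.25]: (298.4+282.0)/2 × 0.25 = 72.55
  [0.25→0.5]: (282.0+266.6)/2 × 0.25 = 68.575
  [0.5→3.5]: (266.6+135.7)/2 × 3 = 603.45
  [3.5→5.5]: (135.7+86.5)/2 × 2 = 222.2
  [5.5→7.5]: (86.5+55.1)/2 × 2 = 141.6
  Sum = 1108.375 ng/mL·hr

AUC = 1110 ng/mL·hr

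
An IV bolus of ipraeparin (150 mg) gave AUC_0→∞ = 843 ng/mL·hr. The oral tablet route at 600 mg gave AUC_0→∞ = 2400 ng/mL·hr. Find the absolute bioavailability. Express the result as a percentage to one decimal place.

F = 71.2%

F = (AUC_ev / D_ev) / (AUC_iv / D_iv)
  = (2400/600) / (843/150)
  = 4 / 5.62 = 0.7117
  = 71.17%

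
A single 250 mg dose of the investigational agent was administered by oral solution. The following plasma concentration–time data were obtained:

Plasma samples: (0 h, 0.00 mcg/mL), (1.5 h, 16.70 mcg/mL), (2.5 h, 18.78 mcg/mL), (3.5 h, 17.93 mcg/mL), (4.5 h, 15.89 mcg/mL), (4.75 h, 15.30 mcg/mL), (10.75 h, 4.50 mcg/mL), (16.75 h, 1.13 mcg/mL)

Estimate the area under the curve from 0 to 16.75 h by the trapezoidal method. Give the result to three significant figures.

Trapezoidal AUC_0→16.75:
  [0→1.5]: (0.00+16.70)/2 × 1.5 = 12.525
  [1.5→2.5]: (16.70+18.78)/2 × 1 = 17.74
  [2.5→3.5]: (18.78+17.93)/2 × 1 = 18.355
  [3.5→4.5]: (17.93+15.89)/2 × 1 = 16.91
  [4.5→4.75]: (15.89+15.30)/2 × 0.25 = 3.89875
  [4.75→10.75]: (15.30+4.50)/2 × 6 = 59.4
  [10.75→16.75]: (4.50+1.13)/2 × 6 = 16.89
  Sum = 145.71875 mcg/mL·h

AUC = 146 mcg/mL·h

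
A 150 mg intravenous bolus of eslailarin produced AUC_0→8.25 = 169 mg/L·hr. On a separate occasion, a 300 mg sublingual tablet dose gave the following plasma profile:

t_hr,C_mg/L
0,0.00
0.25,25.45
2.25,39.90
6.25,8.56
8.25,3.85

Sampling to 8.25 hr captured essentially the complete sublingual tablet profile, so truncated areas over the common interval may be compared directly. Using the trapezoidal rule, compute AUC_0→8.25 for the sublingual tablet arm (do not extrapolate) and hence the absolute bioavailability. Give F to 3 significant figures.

F = 0.526

Trapezoidal AUC_0→8.25 (sublingual tablet):
  [0→0.25]: (0.00+25.45)/2 × 0.25 = 3.18125
  [0.25→2.25]: (25.45+39.90)/2 × 2 = 65.35
  [2.25→6.25]: (39.90+8.56)/2 × 4 = 96.92
  [6.25→8.25]: (8.56+3.85)/2 × 2 = 12.41
  Sum = 177.86125 mg/L·hr
F = (AUC_ev/D_ev)/(AUC_iv/D_iv) = (177.86125/300)/(169/150) = 0.592871/1.12667 = 0.5262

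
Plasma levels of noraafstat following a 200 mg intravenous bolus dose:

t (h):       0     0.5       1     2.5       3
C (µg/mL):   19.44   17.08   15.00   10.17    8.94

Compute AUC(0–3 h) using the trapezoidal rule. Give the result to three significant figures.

Trapezoidal AUC_0→3:
  [0→0.5]: (19.44+17.08)/2 × 0.5 = 9.13
  [0.5→1]: (17.08+15.00)/2 × 0.5 = 8.02
  [1→2.5]: (15.00+10.17)/2 × 1.5 = 18.8775
  [2.5→3]: (10.17+8.94)/2 × 0.5 = 4.7775
  Sum = 40.805 µg/mL·h

AUC = 40.8 µg/mL·h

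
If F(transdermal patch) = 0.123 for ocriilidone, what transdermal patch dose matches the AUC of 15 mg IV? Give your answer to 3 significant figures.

For equal systemic exposure: F × D_ev = D_iv
D_ev = D_iv / F = 15 / 0.123 = 121.951 mg

D_transdermal = 122 mg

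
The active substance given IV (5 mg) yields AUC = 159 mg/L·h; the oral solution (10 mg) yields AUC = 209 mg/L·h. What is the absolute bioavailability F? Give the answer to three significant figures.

F = 0.657

F = (AUC_ev / D_ev) / (AUC_iv / D_iv)
  = (209/10) / (159/5)
  = 20.9 / 31.8 = 0.6572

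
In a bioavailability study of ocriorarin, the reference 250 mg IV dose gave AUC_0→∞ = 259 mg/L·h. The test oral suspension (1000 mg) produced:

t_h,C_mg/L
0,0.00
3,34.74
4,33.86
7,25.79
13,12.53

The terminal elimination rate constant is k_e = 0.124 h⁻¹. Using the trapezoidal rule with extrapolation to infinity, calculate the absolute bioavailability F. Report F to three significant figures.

F = 0.378

Trapezoidal AUC_0→13 (oral suspension):
  [0→3]: (0.00+34.74)/2 × 3 = 52.11
  [3→4]: (34.74+33.86)/2 × 1 = 34.3
  [4→7]: (33.86+25.79)/2 × 3 = 89.475
  [7→13]: (25.79+12.53)/2 × 6 = 114.96
  Sum = 290.845 mg/L·h
Tail: C_last/k_e = 12.53/0.124 = 101.048
AUC_0→∞ (oral suspension) = 290.845 + 101.048 = 391.893 mg/L·h
F = (AUC_ev/D_ev)/(AUC_iv/D_iv) = (391.893/1000)/(259/250) = 0.391893/1.036 = 0.3783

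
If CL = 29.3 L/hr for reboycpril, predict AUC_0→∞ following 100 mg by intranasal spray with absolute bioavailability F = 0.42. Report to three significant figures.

AUC_0→∞ = F × Dose / CL
        = 0.42 × 100 / 29.3 = 1.43345 mg/L·hr

AUC = 1.43 mg/L·hr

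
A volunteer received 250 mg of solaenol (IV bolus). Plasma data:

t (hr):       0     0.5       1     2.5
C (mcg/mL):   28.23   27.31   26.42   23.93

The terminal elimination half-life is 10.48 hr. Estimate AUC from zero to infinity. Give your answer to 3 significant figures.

AUC = 427 mcg/mL·hr

Trapezoidal AUC_0→2.5:
  [0→0.5]: (28.23+27.31)/2 × 0.5 = 13.885
  [0.5→1]: (27.31+26.42)/2 × 0.5 = 13.4325
  [1→2.5]: (26.42+23.93)/2 × 1.5 = 37.7625
  Sum = 65.08 mcg/mL·hr
k_e = ln2 / t½ = 0.693147 / 10.48 = 0.0661 hr^-1
Extrapolated tail: C_last / k_e = 23.93 / 0.0661 = 362.027
AUC_0→∞ = 65.08 + 362.027 = 427.107 mcg/mL·hr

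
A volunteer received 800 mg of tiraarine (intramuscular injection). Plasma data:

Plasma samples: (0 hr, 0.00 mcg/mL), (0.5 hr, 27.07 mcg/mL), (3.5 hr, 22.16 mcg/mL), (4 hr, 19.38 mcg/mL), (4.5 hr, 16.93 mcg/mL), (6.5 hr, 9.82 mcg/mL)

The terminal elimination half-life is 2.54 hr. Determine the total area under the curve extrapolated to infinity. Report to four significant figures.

AUC = 162.8 mcg/mL·hr

Trapezoidal AUC_0→6.5:
  [0→0.5]: (0.00+27.07)/2 × 0.5 = 6.7675
  [0.5→3.5]: (27.07+22.16)/2 × 3 = 73.845
  [3.5→4]: (22.16+19.38)/2 × 0.5 = 10.385
  [4→4.5]: (19.38+16.93)/2 × 0.5 = 9.0775
  [4.5→6.5]: (16.93+9.82)/2 × 2 = 26.75
  Sum = 126.825 mcg/mL·hr
k_e = ln2 / t½ = 0.693147 / 2.54 = 0.2729 hr^-1
Extrapolated tail: C_last / k_e = 9.82 / 0.2729 = 35.984
AUC_0→∞ = 126.825 + 35.984 = 162.809 mcg/mL·hr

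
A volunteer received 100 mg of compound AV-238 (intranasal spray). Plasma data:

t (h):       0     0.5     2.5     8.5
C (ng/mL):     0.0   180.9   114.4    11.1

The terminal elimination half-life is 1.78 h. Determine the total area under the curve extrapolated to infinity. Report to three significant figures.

AUC = 746 ng/mL·h

Trapezoidal AUC_0→8.5:
  [0→0.5]: (0.0+180.9)/2 × 0.5 = 45.225
  [0.5→2.5]: (180.9+114.4)/2 × 2 = 295.3
  [2.5→8.5]: (114.4+11.1)/2 × 6 = 376.5
  Sum = 717.025 ng/mL·h
k_e = ln2 / t½ = 0.693147 / 1.78 = 0.3894 h^-1
Extrapolated tail: C_last / k_e = 11.1 / 0.3894 = 28.505
AUC_0→∞ = 717.025 + 28.505 = 745.53 ng/mL·h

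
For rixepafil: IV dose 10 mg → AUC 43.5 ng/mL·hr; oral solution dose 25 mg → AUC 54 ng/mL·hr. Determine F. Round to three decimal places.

F = (AUC_ev / D_ev) / (AUC_iv / D_iv)
  = (54/25) / (43.5/10)
  = 2.16 / 4.35 = 0.4966

F = 0.497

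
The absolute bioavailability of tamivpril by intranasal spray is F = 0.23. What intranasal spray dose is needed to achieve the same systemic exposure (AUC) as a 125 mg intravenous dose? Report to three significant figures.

For equal systemic exposure: F × D_ev = D_iv
D_ev = D_iv / F = 125 / 0.23 = 543.478 mg

D_intranasal = 543 mg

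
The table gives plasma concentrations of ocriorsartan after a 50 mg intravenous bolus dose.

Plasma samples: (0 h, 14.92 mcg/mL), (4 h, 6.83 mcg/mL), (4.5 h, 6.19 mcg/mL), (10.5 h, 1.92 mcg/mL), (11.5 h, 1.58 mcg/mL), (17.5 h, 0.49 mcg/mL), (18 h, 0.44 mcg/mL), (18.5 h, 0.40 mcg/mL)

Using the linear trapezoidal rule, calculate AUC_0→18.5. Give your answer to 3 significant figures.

Trapezoidal AUC_0→18.5:
  [0→4]: (14.92+6.83)/2 × 4 = 43.5
  [4→4.5]: (6.83+6.19)/2 × 0.5 = 3.255
  [4.5→10.5]: (6.19+1.92)/2 × 6 = 24.33
  [10.5→11.5]: (1.92+1.58)/2 × 1 = 1.75
  [11.5→17.5]: (1.58+0.49)/2 × 6 = 6.21
  [17.5→18]: (0.49+0.44)/2 × 0.5 = 0.2325
  [18→18.5]: (0.44+0.40)/2 × 0.5 = 0.21
  Sum = 79.4875 mcg/mL·h

AUC = 79.5 mcg/mL·h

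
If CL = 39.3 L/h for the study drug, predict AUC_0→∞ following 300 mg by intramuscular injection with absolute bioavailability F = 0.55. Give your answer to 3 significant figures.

AUC_0→∞ = F × Dose / CL
        = 0.55 × 300 / 39.3 = 4.19847 mg/L·h

AUC = 4.20 mg/L·h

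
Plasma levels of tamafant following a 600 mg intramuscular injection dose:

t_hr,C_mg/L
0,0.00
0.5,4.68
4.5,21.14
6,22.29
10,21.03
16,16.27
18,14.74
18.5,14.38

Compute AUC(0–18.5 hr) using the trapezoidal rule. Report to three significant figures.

Trapezoidal AUC_0→18.5:
  [0→0.5]: (0.00+4.68)/2 × 0.5 = 1.17
  [0.5→4.5]: (4.68+21.14)/2 × 4 = 51.64
  [4.5→6]: (21.14+22.29)/2 × 1.5 = 32.5725
  [6→10]: (22.29+21.03)/2 × 4 = 86.64
  [10→16]: (21.03+16.27)/2 × 6 = 111.9
  [16→18]: (16.27+14.74)/2 × 2 = 31.01
  [18→18.5]: (14.74+14.38)/2 × 0.5 = 7.28
  Sum = 322.2125 mg/L·hr

AUC = 322 mg/L·hr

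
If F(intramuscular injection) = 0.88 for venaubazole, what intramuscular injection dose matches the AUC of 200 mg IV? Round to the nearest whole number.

D_intramuscular = 227 mg

For equal systemic exposure: F × D_ev = D_iv
D_ev = D_iv / F = 200 / 0.88 = 227.273 mg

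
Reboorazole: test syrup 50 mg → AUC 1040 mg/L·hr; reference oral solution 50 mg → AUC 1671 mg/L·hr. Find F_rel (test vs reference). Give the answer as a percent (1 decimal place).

F_rel = 62.2%

F_rel = (AUC_test/D_test) / (AUC_ref/D_ref)
      = (1040/50) / (1671/50)
      = 20.8 / 33.42 = 0.6224 = 62.24%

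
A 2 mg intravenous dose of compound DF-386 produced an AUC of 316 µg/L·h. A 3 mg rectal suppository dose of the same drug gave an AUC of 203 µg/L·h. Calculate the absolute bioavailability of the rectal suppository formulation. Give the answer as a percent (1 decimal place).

F = (AUC_ev / D_ev) / (AUC_iv / D_iv)
  = (203/3) / (316/2)
  = 67.6667 / 158 = 0.4283
  = 42.83%

F = 42.8%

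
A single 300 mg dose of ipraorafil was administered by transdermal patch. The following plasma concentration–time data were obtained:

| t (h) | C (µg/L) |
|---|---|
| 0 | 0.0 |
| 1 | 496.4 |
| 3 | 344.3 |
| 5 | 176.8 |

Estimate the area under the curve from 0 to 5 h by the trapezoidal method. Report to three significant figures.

AUC = 1610 µg/L·h

Trapezoidal AUC_0→5:
  [0→1]: (0.0+496.4)/2 × 1 = 248.2
  [1→3]: (496.4+344.3)/2 × 2 = 840.7
  [3→5]: (344.3+176.8)/2 × 2 = 521.1
  Sum = 1610.0 µg/L·h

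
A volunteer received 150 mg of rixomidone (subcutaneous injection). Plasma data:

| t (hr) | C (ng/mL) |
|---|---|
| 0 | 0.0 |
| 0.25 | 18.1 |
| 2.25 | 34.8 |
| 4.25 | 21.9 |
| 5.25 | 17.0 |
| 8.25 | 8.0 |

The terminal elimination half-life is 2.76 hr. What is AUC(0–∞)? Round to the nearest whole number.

AUC = 201 ng/mL·hr

Trapezoidal AUC_0→8.25:
  [0→0.25]: (0.0+18.1)/2 × 0.25 = 2.2625
  [0.25→2.25]: (18.1+34.8)/2 × 2 = 52.9
  [2.25→4.25]: (34.8+21.9)/2 × 2 = 56.7
  [4.25→5.25]: (21.9+17.0)/2 × 1 = 19.45
  [5.25→8.25]: (17.0+8.0)/2 × 3 = 37.5
  Sum = 168.8125 ng/mL·hr
k_e = ln2 / t½ = 0.693147 / 2.76 = 0.2511 hr^-1
Extrapolated tail: C_last / k_e = 8.0 / 0.2511 = 31.860
AUC_0→∞ = 168.8125 + 31.860 = 200.6725 ng/mL·hr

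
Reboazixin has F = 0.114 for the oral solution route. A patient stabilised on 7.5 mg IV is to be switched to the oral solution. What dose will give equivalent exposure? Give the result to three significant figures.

D_oral = 65.8 mg

For equal systemic exposure: F × D_ev = D_iv
D_ev = D_iv / F = 7.5 / 0.114 = 65.7895 mg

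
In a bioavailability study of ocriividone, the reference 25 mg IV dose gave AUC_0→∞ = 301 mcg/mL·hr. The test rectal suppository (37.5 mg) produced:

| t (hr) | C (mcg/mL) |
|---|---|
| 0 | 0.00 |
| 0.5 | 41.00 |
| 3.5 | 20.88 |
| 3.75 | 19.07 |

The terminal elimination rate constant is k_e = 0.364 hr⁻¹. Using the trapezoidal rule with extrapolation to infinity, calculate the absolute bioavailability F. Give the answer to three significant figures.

F = 0.355

Trapezoidal AUC_0→3.75 (rectal suppository):
  [0→0.5]: (0.00+41.00)/2 × 0.5 = 10.25
  [0.5→3.5]: (41.00+20.88)/2 × 3 = 92.82
  [3.5→3.75]: (20.88+19.07)/2 × 0.25 = 4.99375
  Sum = 108.06375 mcg/mL·hr
Tail: C_last/k_e = 19.07/0.364 = 52.390
AUC_0→∞ (rectal suppository) = 108.06375 + 52.390 = 160.45375 mcg/mL·hr
F = (AUC_ev/D_ev)/(AUC_iv/D_iv) = (160.45375/37.5)/(301/25) = 4.27877/12.04 = 0.3554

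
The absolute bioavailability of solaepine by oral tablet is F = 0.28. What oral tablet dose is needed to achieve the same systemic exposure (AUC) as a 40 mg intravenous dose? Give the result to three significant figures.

For equal systemic exposure: F × D_ev = D_iv
D_ev = D_iv / F = 40 / 0.28 = 142.857 mg

D_oral = 143 mg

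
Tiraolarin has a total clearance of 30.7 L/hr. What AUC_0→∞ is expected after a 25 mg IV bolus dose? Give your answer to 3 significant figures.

AUC = 0.814 mg/L·hr

AUC_0→∞ = Dose_iv / CL
        = 25 / 30.7 = 0.814332 mg/L·hr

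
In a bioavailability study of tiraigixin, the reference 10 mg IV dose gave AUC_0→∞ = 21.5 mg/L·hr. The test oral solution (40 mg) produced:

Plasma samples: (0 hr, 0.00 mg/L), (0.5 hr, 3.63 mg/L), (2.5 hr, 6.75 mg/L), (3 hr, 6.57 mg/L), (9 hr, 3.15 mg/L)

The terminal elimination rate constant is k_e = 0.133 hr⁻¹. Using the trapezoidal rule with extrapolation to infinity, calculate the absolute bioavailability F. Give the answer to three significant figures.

Trapezoidal AUC_0→9 (oral solution):
  [0→0.5]: (0.00+3.63)/2 × 0.5 = 0.9075
  [0.5→2.5]: (3.63+6.75)/2 × 2 = 10.38
  [2.5→3]: (6.75+6.57)/2 × 0.5 = 3.33
  [3→9]: (6.57+3.15)/2 × 6 = 29.16
  Sum = 43.7775 mg/L·hr
Tail: C_last/k_e = 3.15/0.133 = 23.684
AUC_0→∞ (oral solution) = 43.7775 + 23.684 = 67.4615 mg/L·hr
F = (AUC_ev/D_ev)/(AUC_iv/D_iv) = (67.4615/40)/(21.5/10) = 1.6865375/2.15 = 0.7844

F = 0.784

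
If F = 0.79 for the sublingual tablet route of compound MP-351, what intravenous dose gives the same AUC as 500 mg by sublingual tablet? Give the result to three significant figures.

Systemic exposure from an extravascular dose = F × D_ev, so the equivalent IV dose is F × D_ev.
D_iv = F × D_ev = 0.79 × 500 = 395 mg

D_iv = 395 mg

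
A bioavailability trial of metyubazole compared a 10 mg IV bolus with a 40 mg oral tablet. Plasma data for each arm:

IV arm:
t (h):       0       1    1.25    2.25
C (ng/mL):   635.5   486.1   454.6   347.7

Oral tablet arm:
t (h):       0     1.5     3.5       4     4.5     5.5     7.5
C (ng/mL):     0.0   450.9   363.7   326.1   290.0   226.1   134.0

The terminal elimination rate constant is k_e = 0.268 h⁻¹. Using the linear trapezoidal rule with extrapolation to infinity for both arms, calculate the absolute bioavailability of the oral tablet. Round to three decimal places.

F = 0.273

Trapezoidal AUC_0→2.25 (IV):
  [0→1]: (635.5+486.1)/2 × 1 = 560.8
  [1→1.25]: (486.1+454.6)/2 × 0.25 = 117.5875
  [1.25→2.25]: (454.6+347.7)/2 × 1 = 401.15
  Sum = 1079.5375 ng/mL·h
IV tail: 347.7/0.268 = 1297.388; AUC_iv,0→∞ = 1079.5375 + 1297.388 = 2376.9255 ng/mL·h
Trapezoidal AUC_0→7.5 (oral tablet):
  [0→1.5]: (0.0+450.9)/2 × 1.5 = 338.175
  [1.5→3.5]: (450.9+363.7)/2 × 2 = 814.6
  [3.5→4]: (363.7+326.1)/2 × 0.5 = 172.45
  [4→4.5]: (326.1+290.0)/2 × 0.5 = 154.025
  [4.5→5.5]: (290.0+226.1)/2 × 1 = 258.05
  [5.5→7.5]: (226.1+134.0)/2 × 2 = 360.1
  Sum = 2097.4 ng/mL·h
oral tablet tail: 134.0/0.268 = 500.000; AUC_ev,0→∞ = 2097.4 + 500.000 = 2597.4 ng/mL·h
F = (AUC_ev/D_ev)/(AUC_iv/D_iv) = (2597.4/40)/(2376.9255/10) = 64.935/237.69255 = 0.2732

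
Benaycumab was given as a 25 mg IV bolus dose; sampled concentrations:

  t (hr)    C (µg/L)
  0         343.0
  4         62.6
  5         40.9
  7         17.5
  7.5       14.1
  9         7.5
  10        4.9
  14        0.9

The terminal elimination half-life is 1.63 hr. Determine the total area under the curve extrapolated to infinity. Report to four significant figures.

AUC = 965.4 µg/L·hr

Trapezoidal AUC_0→14:
  [0→4]: (343.0+62.6)/2 × 4 = 811.2
  [4→5]: (62.6+40.9)/2 × 1 = 51.75
  [5→7]: (40.9+17.5)/2 × 2 = 58.4
  [7→7.5]: (17.5+14.1)/2 × 0.5 = 7.9
  [7.5→9]: (14.1+7.5)/2 × 1.5 = 16.2
  [9→10]: (7.5+4.9)/2 × 1 = 6.2
  [10→14]: (4.9+0.9)/2 × 4 = 11.6
  Sum = 963.25 µg/L·hr
k_e = ln2 / t½ = 0.693147 / 1.63 = 0.4252 hr^-1
Extrapolated tail: C_last / k_e = 0.9 / 0.4252 = 2.117
AUC_0→∞ = 963.25 + 2.117 = 965.367 µg/L·hr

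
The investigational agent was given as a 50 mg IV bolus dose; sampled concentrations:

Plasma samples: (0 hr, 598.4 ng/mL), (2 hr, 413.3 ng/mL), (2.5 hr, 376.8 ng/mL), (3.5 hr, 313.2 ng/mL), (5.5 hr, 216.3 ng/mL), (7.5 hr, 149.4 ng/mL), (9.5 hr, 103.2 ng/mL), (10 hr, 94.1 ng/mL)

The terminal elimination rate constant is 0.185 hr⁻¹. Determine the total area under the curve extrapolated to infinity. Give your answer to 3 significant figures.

AUC = 3260 ng/mL·hr

Trapezoidal AUC_0→10:
  [0→2]: (598.4+413.3)/2 × 2 = 1011.7
  [2→2.5]: (413.3+376.8)/2 × 0.5 = 197.525
  [2.5→3.5]: (376.8+313.2)/2 × 1 = 345.0
  [3.5→5.5]: (313.2+216.3)/2 × 2 = 529.5
  [5.5→7.5]: (216.3+149.4)/2 × 2 = 365.7
  [7.5→9.5]: (149.4+103.2)/2 × 2 = 252.6
  [9.5→10]: (103.2+94.1)/2 × 0.5 = 49.325
  Sum = 2751.35 ng/mL·hr
Extrapolated tail: C_last / k_e = 94.1 / 0.185 = 508.649
AUC_0→∞ = 2751.35 + 508.649 = 3259.999 ng/mL·hr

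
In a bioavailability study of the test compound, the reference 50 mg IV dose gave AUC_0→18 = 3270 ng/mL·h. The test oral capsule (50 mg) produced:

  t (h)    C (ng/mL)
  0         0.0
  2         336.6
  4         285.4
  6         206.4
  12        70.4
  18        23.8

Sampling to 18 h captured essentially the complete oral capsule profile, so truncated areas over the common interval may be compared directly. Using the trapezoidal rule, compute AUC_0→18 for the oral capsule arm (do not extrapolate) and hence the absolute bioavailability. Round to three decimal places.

F = 0.784

Trapezoidal AUC_0→18 (oral capsule):
  [0→2]: (0.0+336.6)/2 × 2 = 336.6
  [2→4]: (336.6+285.4)/2 × 2 = 622.0
  [4→6]: (285.4+206.4)/2 × 2 = 491.8
  [6→12]: (206.4+70.4)/2 × 6 = 830.4
  [12→18]: (70.4+23.8)/2 × 6 = 282.6
  Sum = 2563.4 ng/mL·h
F = (AUC_ev/D_ev)/(AUC_iv/D_iv) = (2563.4/50)/(3270/50) = 51.268/65.4 = 0.7839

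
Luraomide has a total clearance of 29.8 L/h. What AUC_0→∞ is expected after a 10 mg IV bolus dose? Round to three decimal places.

AUC_0→∞ = Dose_iv / CL
        = 10 / 29.8 = 0.33557 mg/L·h

AUC = 0.336 mg/L·h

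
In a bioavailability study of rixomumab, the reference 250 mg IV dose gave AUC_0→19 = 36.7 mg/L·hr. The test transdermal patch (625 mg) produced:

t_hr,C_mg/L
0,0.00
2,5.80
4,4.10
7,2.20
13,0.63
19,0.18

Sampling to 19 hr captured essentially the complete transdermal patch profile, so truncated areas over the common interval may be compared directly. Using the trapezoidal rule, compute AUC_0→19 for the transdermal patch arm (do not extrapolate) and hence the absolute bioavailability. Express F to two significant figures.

Trapezoidal AUC_0→19 (transdermal patch):
  [0→2]: (0.00+5.80)/2 × 2 = 5.8
  [2→4]: (5.80+4.10)/2 × 2 = 9.9
  [4→7]: (4.10+2.20)/2 × 3 = 9.45
  [7→13]: (2.20+0.63)/2 × 6 = 8.49
  [13→19]: (0.63+0.18)/2 × 6 = 2.43
  Sum = 36.07 mg/L·hr
F = (AUC_ev/D_ev)/(AUC_iv/D_iv) = (36.07/625)/(36.7/250) = 0.057712/0.1468 = 0.3931

F = 0.39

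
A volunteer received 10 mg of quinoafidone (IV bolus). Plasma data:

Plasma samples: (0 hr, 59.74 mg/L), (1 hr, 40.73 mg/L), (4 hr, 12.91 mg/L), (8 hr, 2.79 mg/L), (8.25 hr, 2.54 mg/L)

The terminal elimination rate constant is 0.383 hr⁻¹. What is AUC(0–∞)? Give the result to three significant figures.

Trapezoidal AUC_0→8.25:
  [0→1]: (59.74+40.73)/2 × 1 = 50.235
  [1→4]: (40.73+12.91)/2 × 3 = 80.46
  [4→8]: (12.91+2.79)/2 × 4 = 31.4
  [8→8.25]: (2.79+2.54)/2 × 0.25 = 0.66625
  Sum = 162.76125 mg/L·hr
Extrapolated tail: C_last / k_e = 2.54 / 0.383 = 6.632
AUC_0→∞ = 162.76125 + 6.632 = 169.39325 mg/L·hr

AUC = 169 mg/L·hr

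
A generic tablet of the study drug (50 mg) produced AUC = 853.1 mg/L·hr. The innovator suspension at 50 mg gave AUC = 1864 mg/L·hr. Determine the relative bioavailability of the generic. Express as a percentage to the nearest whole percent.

F_rel = 46%

F_rel = (AUC_test/D_test) / (AUC_ref/D_ref)
      = (853.1/50) / (1864/50)
      = 17.062 / 37.28 = 0.4577 = 45.77%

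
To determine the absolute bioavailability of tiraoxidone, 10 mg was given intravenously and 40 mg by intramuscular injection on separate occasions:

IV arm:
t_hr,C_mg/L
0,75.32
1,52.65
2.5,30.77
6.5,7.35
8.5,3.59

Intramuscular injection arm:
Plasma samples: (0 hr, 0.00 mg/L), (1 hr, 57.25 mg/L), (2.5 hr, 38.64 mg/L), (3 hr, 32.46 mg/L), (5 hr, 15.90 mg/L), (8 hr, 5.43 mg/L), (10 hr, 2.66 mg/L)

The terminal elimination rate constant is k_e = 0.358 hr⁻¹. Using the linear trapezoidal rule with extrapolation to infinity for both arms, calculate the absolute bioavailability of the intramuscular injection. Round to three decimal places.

F = 0.239

Trapezoidal AUC_0→8.5 (IV):
  [0→1]: (75.32+52.65)/2 × 1 = 63.985
  [1→2.5]: (52.65+30.77)/2 × 1.5 = 62.565
  [2.5→6.5]: (30.77+7.35)/2 × 4 = 76.24
  [6.5→8.5]: (7.35+3.59)/2 × 2 = 10.94
  Sum = 213.73 mg/L·hr
IV tail: 3.59/0.358 = 10.028; AUC_iv,0→∞ = 213.73 + 10.028 = 223.758 mg/L·hr
Trapezoidal AUC_0→10 (intramuscular injection):
  [0→1]: (0.00+57.25)/2 × 1 = 28.625
  [1→2.5]: (57.25+38.64)/2 × 1.5 = 71.9175
  [2.5→3]: (38.64+32.46)/2 × 0.5 = 17.775
  [3→5]: (32.46+15.90)/2 × 2 = 48.36
  [5→8]: (15.90+5.43)/2 × 3 = 31.995
  [8→10]: (5.43+2.66)/2 × 2 = 8.09
  Sum = 206.7625 mg/L·hr
intramuscular injection tail: 2.66/0.358 = 7.430; AUC_ev,0→∞ = 206.7625 + 7.430 = 214.1925 mg/L·hr
F = (AUC_ev/D_ev)/(AUC_iv/D_iv) = (214.1925/40)/(223.758/10) = 5.3548125/22.3758 = 0.2393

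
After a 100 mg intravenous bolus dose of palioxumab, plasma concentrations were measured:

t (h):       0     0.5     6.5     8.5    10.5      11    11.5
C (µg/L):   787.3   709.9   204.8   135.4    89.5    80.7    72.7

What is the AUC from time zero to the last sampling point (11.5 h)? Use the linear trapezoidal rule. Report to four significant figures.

AUC = 3764 µg/L·h

Trapezoidal AUC_0→11.5:
  [0→0.5]: (787.3+709.9)/2 × 0.5 = 374.3
  [0.5→6.5]: (709.9+204.8)/2 × 6 = 2744.1
  [6.5→8.5]: (204.8+135.4)/2 × 2 = 340.2
  [8.5→10.5]: (135.4+89.5)/2 × 2 = 224.9
  [10.5→11]: (89.5+80.7)/2 × 0.5 = 42.55
  [11→11.5]: (80.7+72.7)/2 × 0.5 = 38.35
  Sum = 3764.4 µg/L·h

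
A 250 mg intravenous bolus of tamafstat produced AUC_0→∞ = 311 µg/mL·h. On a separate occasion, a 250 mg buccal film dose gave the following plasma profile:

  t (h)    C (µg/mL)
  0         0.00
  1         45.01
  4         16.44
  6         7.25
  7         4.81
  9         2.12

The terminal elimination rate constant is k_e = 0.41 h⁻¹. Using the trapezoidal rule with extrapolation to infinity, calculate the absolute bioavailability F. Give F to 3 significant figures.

Trapezoidal AUC_0→9 (buccal film):
  [0→1]: (0.00+45.01)/2 × 1 = 22.505
  [1→4]: (45.01+16.44)/2 × 3 = 92.175
  [4→6]: (16.44+7.25)/2 × 2 = 23.69
  [6→7]: (7.25+4.81)/2 × 1 = 6.03
  [7→9]: (4.81+2.12)/2 × 2 = 6.93
  Sum = 151.33 µg/mL·h
Tail: C_last/k_e = 2.12/0.41 = 5.171
AUC_0→∞ (buccal film) = 151.33 + 5.171 = 156.501 µg/mL·h
F = (AUC_ev/D_ev)/(AUC_iv/D_iv) = (156.501/250)/(311/250) = 0.626004/1.244 = 0.5032

F = 0.503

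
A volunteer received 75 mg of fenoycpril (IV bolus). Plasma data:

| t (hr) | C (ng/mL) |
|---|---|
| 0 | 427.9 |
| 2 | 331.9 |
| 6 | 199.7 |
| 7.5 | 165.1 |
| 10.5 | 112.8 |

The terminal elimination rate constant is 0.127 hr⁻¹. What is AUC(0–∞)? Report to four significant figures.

Trapezoidal AUC_0→10.5:
  [0→2]: (427.9+331.9)/2 × 2 = 759.8
  [2→6]: (331.9+199.7)/2 × 4 = 1063.2
  [6→7.5]: (199.7+165.1)/2 × 1.5 = 273.6
  [7.5→10.5]: (165.1+112.8)/2 × 3 = 416.85
  Sum = 2513.45 ng/mL·hr
Extrapolated tail: C_last / k_e = 112.8 / 0.127 = 888.189
AUC_0→∞ = 2513.45 + 888.189 = 3401.639 ng/mL·hr

AUC = 3402 ng/mL·hr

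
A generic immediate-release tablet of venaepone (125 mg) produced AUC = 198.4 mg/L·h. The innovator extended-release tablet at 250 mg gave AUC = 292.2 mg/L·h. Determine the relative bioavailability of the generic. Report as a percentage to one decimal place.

F_rel = (AUC_test/D_test) / (AUC_ref/D_ref)
      = (198.4/125) / (292.2/250)
      = 1.5872 / 1.1688 = 1.3580 = 135.80%

F_rel = 135.8%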